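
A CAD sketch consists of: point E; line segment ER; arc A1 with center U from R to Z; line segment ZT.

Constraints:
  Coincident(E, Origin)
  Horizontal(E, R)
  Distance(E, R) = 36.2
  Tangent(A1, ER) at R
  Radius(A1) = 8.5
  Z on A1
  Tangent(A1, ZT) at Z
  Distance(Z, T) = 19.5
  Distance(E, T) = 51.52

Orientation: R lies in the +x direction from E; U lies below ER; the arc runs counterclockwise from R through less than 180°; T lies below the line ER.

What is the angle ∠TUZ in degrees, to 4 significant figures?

66.45°

Checks: ∠(UR, RE) = 90.00° ✓; |UZ| = 8.500 ✓; ∠(UZ, ZT) = 90.00° ✓; |ZT| = 19.50 ✓; |ET| = 51.52 ✓.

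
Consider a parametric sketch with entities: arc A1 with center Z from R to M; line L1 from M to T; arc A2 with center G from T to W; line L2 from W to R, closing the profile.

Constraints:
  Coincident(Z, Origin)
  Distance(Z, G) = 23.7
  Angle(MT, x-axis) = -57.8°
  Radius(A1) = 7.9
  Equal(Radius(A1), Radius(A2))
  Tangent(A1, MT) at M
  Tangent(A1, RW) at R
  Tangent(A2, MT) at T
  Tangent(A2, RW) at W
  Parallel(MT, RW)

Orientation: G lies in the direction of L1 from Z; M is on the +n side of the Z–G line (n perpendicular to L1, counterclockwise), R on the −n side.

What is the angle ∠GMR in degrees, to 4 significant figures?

71.57°

The slot axis is L1's direction at -57.8°, so u = (cos -57.8°, sin -57.8°) = (0.5329, -0.8462) and n = (−sin -57.8°, cos -57.8°) = (0.8462, 0.5329). Z is at the origin and G lies 23.7 along u from Z, so G = 23.7·u = (12.63, -20.05). Tangency of A1 to both parallel lines with radius 7.9 puts M and R at Z ± 7.9·n: M = (6.685, 4.210), R = (-6.685, -4.210). Then cos ∠GMR = MG·MR / (|MG||MR|), giving 71.57°.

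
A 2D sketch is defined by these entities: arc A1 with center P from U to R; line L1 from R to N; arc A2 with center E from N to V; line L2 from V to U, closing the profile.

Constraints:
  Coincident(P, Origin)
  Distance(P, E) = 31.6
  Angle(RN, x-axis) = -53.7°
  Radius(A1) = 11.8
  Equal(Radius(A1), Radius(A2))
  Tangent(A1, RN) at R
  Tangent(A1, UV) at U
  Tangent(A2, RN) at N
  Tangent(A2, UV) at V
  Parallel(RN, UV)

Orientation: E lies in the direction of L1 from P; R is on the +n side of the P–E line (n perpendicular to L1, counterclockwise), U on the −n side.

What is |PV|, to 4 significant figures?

33.73

The slot axis is L1's direction at -53.7°, so u = (cos -53.7°, sin -53.7°) = (0.5920, -0.8059) and n = (−sin -53.7°, cos -53.7°) = (0.8059, 0.5920). P is at the origin and E lies 31.6 along u from P, so E = 31.6·u = (18.71, -25.47). Tangency of A1 to both parallel lines with radius 11.8 puts R and U at P ± 11.8·n: R = (9.510, 6.986), U = (-9.510, -6.986). Equal radii place N and V the same way about E: N = E + 11.8·n = (28.22, -18.48), V = E − 11.8·n = (9.198, -32.45). Then |PV| = |V − P| = 33.73.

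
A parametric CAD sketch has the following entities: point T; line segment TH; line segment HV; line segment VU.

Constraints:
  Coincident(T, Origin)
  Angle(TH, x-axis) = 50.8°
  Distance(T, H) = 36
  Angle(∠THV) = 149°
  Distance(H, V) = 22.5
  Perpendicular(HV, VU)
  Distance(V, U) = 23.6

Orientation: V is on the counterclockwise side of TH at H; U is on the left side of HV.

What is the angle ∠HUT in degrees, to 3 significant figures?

41.0°

∠THV = 149.0°, so HV runs at 50.8° + (180° − 149.0°) = 81.8° from the x-axis; with |HV| = 22.5, V = H + 22.5·(cos 81.8°, sin 81.8°) = (26.0, 50.2). HV ⟂ VU; with |VU| = 23.6 on the left of HV, U = V + 23.6·(-0.990, 0.143) = (2.60, 53.5). Then cos ∠HUT = UH·UT / (|UH||UT|), giving 41.0°.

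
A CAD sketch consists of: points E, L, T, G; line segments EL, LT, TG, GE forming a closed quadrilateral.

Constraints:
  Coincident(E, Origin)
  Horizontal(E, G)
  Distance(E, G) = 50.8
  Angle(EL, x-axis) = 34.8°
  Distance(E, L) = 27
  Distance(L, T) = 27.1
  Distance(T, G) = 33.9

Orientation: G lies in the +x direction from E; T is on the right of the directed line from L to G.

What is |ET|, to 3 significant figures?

22.1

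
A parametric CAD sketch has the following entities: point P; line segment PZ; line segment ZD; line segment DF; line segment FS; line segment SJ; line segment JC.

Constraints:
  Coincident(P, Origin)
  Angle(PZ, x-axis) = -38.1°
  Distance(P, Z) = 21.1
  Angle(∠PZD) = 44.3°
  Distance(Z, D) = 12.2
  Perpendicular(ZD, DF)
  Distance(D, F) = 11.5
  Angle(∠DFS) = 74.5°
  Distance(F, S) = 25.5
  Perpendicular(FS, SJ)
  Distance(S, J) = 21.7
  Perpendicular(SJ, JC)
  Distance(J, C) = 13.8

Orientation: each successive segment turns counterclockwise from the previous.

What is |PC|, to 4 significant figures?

28.53

P is at the origin; PZ runs at -38.1° with length 21.1, so Z = (16.60, -13.02). ∠PZD = 44.3° gives ZD at 97.60° from the x-axis; with |ZD| = 12.2, D = (14.99, -0.9266). The perpendicularity gives DF at right angles to ZD, so DF runs at -172.4°; with |DF| = 11.5, F = (3.592, -2.448). ∠DFS = 74.5° gives FS at -66.90° from the x-axis; with |FS| = 25.5, S = (13.60, -25.90). FS ⟂ SJ, so SJ runs at 23.10°; with |SJ| = 21.7, J = (33.56, -17.39). SJ ⟂ JC, so JC runs at 113.1°; with |JC| = 13.8, C = (28.14, -4.696). Then |PC| = |C − P| = 28.53.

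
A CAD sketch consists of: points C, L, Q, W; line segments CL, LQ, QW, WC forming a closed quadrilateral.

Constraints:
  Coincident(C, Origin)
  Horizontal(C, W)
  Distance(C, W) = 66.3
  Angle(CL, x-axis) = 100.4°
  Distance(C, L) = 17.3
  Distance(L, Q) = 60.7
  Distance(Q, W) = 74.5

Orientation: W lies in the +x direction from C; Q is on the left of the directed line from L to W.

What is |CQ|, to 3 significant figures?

73.8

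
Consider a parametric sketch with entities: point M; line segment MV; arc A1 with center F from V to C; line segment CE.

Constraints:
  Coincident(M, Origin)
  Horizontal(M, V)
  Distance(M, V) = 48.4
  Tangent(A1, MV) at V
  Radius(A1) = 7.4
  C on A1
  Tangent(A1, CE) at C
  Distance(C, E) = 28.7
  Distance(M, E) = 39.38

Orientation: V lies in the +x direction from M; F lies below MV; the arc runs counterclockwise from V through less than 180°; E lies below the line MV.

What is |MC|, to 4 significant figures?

42.19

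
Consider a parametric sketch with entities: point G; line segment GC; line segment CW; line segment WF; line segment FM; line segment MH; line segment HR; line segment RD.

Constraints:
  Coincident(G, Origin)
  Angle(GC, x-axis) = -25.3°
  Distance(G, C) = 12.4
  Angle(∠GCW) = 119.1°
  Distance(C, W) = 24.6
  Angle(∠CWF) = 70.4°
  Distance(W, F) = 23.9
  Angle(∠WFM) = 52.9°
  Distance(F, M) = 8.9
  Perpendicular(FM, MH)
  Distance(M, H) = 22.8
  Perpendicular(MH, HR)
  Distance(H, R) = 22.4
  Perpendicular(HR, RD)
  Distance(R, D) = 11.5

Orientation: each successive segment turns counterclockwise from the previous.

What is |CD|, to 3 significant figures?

43.4

The perpendicularity gives HR at right angles to MH, so HR runs at 92.3°; with |HR| = 22.4, R = (33.8, 37.1). HR is perpendicular to RD, so RD runs at -178°; with |RD| = 11.5, D = (22.3, 36.6). Then |CD| = |D − C| = 43.4.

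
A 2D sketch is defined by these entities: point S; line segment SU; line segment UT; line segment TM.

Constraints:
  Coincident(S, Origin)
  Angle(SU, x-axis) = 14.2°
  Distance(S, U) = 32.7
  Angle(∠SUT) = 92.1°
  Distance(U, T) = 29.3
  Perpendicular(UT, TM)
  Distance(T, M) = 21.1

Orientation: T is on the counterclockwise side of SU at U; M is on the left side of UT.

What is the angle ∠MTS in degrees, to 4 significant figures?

43.02°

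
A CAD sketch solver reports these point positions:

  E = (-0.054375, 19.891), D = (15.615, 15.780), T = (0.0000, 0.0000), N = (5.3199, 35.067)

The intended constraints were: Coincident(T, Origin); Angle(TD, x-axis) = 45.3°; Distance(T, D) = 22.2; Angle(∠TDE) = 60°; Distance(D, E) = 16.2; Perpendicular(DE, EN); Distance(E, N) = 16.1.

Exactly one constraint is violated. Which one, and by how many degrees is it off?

Perpendicular(DE, EN) — off by 4.80°.

T = (0.00, 0.00) ✓; TD at 45.30° ✓; |TD| = 22.20 ✓; ∠TDE = 60.00° ✓; |DE| = 16.20 ✓; ∠(DE, EN) = 94.80° ✗; |EN| = 16.10 ✓.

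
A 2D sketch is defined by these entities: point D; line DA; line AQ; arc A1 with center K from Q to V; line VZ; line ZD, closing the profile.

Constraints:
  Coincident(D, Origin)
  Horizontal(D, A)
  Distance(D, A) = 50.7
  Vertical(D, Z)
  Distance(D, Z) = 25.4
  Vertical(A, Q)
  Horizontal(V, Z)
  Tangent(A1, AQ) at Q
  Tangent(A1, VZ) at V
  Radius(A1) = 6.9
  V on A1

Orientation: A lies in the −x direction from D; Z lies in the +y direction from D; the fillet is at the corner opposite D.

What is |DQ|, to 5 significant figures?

53.970

The virtual corner opposite D is at (-50.700, 25.400). Since A1 is tangent to AQ there, KQ ⟂ AQ and tangency of A1 to VZ means the radius KV is perpendicular to VZ, with radius 6.9, so the center K sits 6.9 in from both sides at K = (-43.800, 18.500). That places the tangent points at Q = (-50.700, 18.500) on AQ and V = (-43.800, 25.400) on VZ. Then |DQ| = |Q − D| = 53.970.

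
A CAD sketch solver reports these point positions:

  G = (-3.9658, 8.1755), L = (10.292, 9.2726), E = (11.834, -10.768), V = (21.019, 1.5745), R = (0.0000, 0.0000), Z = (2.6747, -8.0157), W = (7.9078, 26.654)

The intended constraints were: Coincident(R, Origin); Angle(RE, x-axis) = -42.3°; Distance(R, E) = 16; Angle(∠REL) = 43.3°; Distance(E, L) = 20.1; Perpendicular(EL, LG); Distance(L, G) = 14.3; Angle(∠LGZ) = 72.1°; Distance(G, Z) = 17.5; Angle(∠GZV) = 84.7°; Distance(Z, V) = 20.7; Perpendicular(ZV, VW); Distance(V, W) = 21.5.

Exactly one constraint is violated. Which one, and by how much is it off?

Distance(V, W) = 21.5 — off by 6.80.

R = (0.00, 0.00) ✓; RE at -42.30° ✓; |RE| = 16.00 ✓; ∠REL = 43.30° ✓; |EL| = 20.10 ✓; ∠(EL, LG) = 90.00° ✓; |LG| = 14.30 ✓; ∠LGZ = 72.10° ✓; |GZ| = 17.50 ✓; ∠GZV = 84.70° ✓; |ZV| = 20.70 ✓; ∠(ZV, VW) = 90.00° ✓; |VW| = 28.30 ✗.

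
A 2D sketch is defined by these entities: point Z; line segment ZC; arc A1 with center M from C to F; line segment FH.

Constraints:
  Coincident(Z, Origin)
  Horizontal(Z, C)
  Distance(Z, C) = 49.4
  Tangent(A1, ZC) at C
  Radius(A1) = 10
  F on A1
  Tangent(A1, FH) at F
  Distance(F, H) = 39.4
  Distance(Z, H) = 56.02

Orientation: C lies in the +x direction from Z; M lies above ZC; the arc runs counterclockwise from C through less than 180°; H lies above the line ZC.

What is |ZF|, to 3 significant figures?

59.3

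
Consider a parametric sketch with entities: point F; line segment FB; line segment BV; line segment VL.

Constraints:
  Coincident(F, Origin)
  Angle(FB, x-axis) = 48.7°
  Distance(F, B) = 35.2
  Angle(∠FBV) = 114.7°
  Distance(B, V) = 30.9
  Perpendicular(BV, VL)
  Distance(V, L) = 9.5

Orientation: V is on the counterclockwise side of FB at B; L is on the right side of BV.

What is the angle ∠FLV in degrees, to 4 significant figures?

47.71°

∠FBV = 114.7°, so BV runs at 48.7° + (180° − 114.7°) = 114.0° from the x-axis; with |BV| = 30.9, V = B + 30.9·(cos 114.0°, sin 114.0°) = (10.66, 54.67). The perpendicularity gives VL at right angles to BV; with |VL| = 9.5 on the right of BV, L = V + 9.5·(0.9135, 0.4067) = (19.34, 58.54). Then cos ∠FLV = LF·LV / (|LF||LV|), giving 47.71°.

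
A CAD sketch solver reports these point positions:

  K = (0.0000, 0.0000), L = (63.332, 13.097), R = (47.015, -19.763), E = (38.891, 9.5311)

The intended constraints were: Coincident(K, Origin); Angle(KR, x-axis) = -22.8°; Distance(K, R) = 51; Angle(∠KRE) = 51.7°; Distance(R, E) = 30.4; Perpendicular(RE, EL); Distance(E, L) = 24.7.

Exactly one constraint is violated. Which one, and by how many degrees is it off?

Perpendicular(RE, EL) — off by 7.20°.

K = (0.00, 0.00) ✓; KR at -22.80° ✓; |KR| = 51.00 ✓; ∠KRE = 51.70° ✓; |RE| = 30.40 ✓; ∠(RE, EL) = 97.20° ✗; |EL| = 24.70 ✓.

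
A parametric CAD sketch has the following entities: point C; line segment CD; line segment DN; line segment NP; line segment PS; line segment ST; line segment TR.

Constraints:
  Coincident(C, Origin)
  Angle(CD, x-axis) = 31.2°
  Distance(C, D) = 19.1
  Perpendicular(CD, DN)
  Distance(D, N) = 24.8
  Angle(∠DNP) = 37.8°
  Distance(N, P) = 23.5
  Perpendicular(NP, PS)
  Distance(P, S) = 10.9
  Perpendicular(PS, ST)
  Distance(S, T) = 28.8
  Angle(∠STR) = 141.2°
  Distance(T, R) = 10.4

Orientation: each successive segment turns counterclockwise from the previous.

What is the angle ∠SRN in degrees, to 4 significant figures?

28.12°

C is at the origin; CD runs at 31.2° with length 19.1, so D = (16.34, 9.894). CD is perpendicular to DN, so DN runs at 121.2°; with |DN| = 24.8, N = (3.490, 31.11). ∠DNP = 37.8° gives NP at -96.60° from the x-axis; with |NP| = 23.5, P = (0.7894, 7.763). NP ⟂ PS, so PS runs at -6.600°; with |PS| = 10.9, S = (11.62, 6.510). PS is perpendicular to ST, so ST runs at 83.40°; with |ST| = 28.8, T = (14.93, 35.12). ∠STR = 141.2° gives TR at 122.2° from the x-axis; with |TR| = 10.4, R = (9.385, 43.92). Then cos ∠SRN = RS·RN / (|RS||RN|), giving 28.12°.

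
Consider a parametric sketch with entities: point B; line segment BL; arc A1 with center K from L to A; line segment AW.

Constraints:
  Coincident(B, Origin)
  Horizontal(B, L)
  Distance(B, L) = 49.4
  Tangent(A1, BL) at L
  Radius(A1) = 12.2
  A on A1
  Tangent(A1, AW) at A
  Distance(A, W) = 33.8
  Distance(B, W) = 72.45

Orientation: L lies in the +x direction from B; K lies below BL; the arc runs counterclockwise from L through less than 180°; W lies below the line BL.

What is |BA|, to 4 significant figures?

42.58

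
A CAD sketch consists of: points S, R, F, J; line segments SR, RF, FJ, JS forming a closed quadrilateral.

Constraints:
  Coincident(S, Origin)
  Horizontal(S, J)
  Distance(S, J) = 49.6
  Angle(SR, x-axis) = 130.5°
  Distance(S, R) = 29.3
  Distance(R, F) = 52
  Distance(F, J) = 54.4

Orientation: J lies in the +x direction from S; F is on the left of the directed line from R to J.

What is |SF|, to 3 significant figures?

55.2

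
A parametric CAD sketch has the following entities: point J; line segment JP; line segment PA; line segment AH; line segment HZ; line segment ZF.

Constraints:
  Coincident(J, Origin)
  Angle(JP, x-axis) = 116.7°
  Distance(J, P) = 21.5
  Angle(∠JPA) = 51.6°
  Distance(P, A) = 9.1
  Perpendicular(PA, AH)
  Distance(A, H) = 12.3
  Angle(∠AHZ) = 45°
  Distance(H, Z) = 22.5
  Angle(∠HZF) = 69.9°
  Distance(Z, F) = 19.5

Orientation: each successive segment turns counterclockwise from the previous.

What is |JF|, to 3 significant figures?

28.8

∠AHZ = 45.0° gives HZ at 110° from the x-axis; with |HZ| = 22.5, Z = (-10.1, 26.9). ∠HZF = 69.9° gives ZF at -140° from the x-axis; with |ZF| = 19.5, F = (-25.0, 14.3). Then |JF| = |F − J| = 28.8.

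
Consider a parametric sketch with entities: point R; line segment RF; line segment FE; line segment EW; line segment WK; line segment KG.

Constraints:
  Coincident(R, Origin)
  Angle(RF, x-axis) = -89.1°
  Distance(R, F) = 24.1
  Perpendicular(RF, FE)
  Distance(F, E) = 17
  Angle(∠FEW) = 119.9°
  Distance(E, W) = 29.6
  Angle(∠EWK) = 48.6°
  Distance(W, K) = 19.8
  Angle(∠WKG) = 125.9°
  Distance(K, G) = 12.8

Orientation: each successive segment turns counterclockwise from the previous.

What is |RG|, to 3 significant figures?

15.7

∠EWK = 48.6° gives WK at -168° from the x-axis; with |WK| = 19.8, K = (12.4, -2.19). ∠WKG = 125.9° gives KG at -114° from the x-axis; with |KG| = 12.8, G = (7.28, -13.9). Then |RG| = |G − R| = 15.7.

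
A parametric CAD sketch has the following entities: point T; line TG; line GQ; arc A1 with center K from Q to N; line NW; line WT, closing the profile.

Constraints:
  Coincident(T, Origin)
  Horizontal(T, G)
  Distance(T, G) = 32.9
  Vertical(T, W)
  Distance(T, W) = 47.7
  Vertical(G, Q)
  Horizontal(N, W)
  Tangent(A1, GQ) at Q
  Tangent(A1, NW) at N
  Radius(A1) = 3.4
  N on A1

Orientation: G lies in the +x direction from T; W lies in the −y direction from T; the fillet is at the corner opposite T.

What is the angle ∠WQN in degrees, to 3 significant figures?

39.1°

T is at the origin; T and G share the same y with |TG| = 32.9 and G on the +x side, so G = (32.9, 0.00). T and W share the same x with |TW| = 47.7 and W on the −y side, so W = (0.00, -47.7). The virtual corner opposite T is at (32.9, -47.7). Since A1 is tangent to GQ there, KQ ⟂ GQ and the tangent condition forces KN to be normal to NW, with radius 3.4, so the center K sits 3.4 in from both sides at K = (29.5, -44.3). That places the tangent points at Q = (32.9, -44.3) on GQ and N = (29.5, -47.7) on NW. Then cos ∠WQN = QW·QN / (|QW||QN|), giving 39.1°.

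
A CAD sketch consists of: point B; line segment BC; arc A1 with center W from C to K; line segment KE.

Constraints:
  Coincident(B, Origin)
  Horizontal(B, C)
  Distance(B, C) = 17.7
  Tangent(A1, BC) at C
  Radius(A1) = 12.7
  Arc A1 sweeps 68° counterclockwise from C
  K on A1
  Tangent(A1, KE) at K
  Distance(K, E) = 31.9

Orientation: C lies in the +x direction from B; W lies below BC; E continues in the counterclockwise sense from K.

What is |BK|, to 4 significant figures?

9.909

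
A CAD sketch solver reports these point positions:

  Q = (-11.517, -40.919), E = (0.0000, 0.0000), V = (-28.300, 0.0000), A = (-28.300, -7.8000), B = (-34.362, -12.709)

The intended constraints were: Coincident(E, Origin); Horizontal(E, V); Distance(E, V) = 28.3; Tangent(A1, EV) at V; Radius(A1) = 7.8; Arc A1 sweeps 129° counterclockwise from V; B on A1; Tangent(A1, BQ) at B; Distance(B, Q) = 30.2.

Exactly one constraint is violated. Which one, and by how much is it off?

Distance(B, Q) = 30.2 — off by 6.10.

E = (0.00, 0.00) ✓; E.y = 0.00, V.y = 0.00 ✓; |EV| = 28.30 ✓; ∠(AV, VE) = 90.00° ✓; |AV| = 7.800 ✓; bearing(A→B) − bearing(A→V) = 129.0° ✓; |AB| = 7.800 ✓; ∠(AB, BQ) = 90.00° ✓; |BQ| = 36.30 ✗.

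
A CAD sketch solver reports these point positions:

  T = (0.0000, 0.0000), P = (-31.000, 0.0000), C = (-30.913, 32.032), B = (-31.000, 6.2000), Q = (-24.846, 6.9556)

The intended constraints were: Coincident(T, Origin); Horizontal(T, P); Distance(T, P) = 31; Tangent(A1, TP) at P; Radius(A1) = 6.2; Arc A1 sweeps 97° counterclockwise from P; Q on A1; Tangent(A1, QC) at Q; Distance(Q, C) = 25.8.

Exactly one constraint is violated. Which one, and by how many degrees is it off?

Tangent(A1, QC) at Q — off by 6.60°.

T = (0.00, 0.00) ✓; T.y = 0.00, P.y = 0.00 ✓; |TP| = 31.00 ✓; ∠(BP, PT) = 90.00° ✓; |BP| = 6.200 ✓; bearing(B→Q) − bearing(B→P) = 97.00° ✓; |BQ| = 6.200 ✓; ∠(BQ, QC) = 83.40° ✗; |QC| = 25.80 ✓.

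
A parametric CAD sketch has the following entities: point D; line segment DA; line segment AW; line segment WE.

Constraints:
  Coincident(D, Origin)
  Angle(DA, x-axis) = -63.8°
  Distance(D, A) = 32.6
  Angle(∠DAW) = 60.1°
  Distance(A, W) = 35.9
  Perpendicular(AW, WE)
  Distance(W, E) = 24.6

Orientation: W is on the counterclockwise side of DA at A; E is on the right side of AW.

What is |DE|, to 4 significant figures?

56.39

∠DAW = 60.1°, so AW runs at -63.8° + (180° − 60.1°) = 56.10° from the x-axis; with |AW| = 35.9, W = A + 35.9·(cos 56.10°, sin 56.10°) = (34.42, 0.5468). AW is perpendicular to WE; with |WE| = 24.6 on the right of AW, E = W + 24.6·(0.8300, -0.5577) = (54.83, -13.17). Then |DE| = |E − D| = 56.39.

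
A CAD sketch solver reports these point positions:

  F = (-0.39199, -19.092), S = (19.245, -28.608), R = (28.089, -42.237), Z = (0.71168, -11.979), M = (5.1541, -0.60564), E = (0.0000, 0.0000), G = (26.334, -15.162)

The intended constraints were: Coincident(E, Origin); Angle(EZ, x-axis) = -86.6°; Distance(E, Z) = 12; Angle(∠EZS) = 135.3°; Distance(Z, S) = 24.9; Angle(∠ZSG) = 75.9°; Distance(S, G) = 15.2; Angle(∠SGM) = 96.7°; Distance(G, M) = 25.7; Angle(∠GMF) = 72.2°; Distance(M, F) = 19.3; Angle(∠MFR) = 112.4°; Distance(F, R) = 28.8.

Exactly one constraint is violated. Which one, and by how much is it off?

Distance(F, R) = 28.8 — off by 7.90.

E = (0.00, 0.00) ✓; EZ at -86.60° ✓; |EZ| = 12.00 ✓; ∠EZS = 135.3° ✓; |ZS| = 24.90 ✓; ∠ZSG = 75.90° ✓; |SG| = 15.20 ✓; ∠SGM = 96.70° ✓; |GM| = 25.70 ✓; ∠GMF = 72.20° ✓; |MF| = 19.30 ✓; ∠MFR = 112.4° ✓; |FR| = 36.70 ✗.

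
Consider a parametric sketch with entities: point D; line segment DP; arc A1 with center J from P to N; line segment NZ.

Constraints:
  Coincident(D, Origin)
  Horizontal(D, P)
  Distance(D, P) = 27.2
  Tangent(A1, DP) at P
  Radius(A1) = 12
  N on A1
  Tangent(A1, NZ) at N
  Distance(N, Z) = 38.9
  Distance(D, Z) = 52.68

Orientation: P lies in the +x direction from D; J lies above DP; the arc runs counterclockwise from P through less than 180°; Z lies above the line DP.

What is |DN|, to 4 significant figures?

41.55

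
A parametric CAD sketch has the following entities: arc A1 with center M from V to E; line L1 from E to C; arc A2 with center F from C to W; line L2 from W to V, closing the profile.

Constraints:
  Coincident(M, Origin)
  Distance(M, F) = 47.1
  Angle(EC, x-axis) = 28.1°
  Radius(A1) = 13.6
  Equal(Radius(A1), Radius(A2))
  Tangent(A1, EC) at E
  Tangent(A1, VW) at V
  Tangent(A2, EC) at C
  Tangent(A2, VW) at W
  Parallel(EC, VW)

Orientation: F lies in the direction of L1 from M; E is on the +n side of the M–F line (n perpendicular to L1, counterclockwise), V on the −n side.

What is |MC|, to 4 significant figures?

49.02

The slot axis is L1's direction at 28.1°, so u = (cos 28.1°, sin 28.1°) = (0.8821, 0.4710) and n = (−sin 28.1°, cos 28.1°) = (-0.4710, 0.8821). M is at the origin and F lies 47.1 along u from M, so F = 47.1·u = (41.55, 22.18). Tangency of A1 to both parallel lines with radius 13.6 puts E and V at M ± 13.6·n: E = (-6.406, 12.00), V = (6.406, -12.00). Equal radii place C and W the same way about F: C = F + 13.6·n = (35.14, 34.18), W = F − 13.6·n = (47.95, 10.19). Then |MC| = |C − M| = 49.02.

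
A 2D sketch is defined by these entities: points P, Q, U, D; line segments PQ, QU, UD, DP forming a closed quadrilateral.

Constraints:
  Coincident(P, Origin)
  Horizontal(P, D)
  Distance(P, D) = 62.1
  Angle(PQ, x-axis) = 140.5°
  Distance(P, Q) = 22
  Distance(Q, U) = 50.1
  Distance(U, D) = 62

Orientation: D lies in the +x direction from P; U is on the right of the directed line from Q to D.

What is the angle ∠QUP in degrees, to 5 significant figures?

14.972°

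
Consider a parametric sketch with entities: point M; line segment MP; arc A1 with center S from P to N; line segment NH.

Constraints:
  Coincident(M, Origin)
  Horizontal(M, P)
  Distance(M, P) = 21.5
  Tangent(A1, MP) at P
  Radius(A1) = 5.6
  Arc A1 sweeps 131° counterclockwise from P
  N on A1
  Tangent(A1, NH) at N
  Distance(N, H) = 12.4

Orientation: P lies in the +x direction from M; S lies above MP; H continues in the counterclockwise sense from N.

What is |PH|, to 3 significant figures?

19.0

On A1, P sits at bearing -90° from S; a 131° counterclockwise sweep puts N at bearing 41°, so N = S + 5.6·(cos 41°, sin 41°) = (25.7, 9.27). The tangent condition forces SN to be normal to NH, so NH runs along (−sin 41°, cos 41°); with |NH| = 12.4, H = (17.6, 18.6). Then |PH| = |H − P| = 19.0.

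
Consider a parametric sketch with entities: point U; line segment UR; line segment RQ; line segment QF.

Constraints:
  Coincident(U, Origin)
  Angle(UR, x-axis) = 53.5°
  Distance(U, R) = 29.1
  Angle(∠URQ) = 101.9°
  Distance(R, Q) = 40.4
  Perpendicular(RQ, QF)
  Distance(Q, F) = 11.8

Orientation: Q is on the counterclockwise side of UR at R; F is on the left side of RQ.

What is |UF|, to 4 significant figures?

49.31

U is at the origin; UR runs at 53.5° with length 29.1, so R = 29.1·(cos 53.5°, sin 53.5°) = (17.31, 23.39). ∠URQ = 101.9°, so RQ runs at 53.5° + (180° − 101.9°) = 131.6° from the x-axis; with |RQ| = 40.4, Q = R + 40.4·(cos 131.6°, sin 131.6°) = (-9.513, 53.60). RQ is perpendicular to QF; with |QF| = 11.8 on the left of RQ, F = Q + 11.8·(-0.7478, -0.6639) = (-18.34, 45.77). Then |UF| = |F − U| = 49.31.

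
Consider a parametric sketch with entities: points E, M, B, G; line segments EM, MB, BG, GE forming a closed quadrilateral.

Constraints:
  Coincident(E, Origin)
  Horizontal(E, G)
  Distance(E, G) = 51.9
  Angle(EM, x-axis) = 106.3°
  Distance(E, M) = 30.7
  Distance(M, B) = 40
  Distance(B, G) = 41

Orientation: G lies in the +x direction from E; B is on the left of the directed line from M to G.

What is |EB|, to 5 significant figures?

46.919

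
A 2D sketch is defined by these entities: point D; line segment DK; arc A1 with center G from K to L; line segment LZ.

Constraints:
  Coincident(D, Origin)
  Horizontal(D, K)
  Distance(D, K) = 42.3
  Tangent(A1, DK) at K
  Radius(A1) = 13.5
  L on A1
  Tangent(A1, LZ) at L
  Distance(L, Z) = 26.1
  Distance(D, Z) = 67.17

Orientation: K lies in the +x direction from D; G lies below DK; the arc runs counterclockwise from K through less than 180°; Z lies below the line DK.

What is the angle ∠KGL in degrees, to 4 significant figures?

139.6°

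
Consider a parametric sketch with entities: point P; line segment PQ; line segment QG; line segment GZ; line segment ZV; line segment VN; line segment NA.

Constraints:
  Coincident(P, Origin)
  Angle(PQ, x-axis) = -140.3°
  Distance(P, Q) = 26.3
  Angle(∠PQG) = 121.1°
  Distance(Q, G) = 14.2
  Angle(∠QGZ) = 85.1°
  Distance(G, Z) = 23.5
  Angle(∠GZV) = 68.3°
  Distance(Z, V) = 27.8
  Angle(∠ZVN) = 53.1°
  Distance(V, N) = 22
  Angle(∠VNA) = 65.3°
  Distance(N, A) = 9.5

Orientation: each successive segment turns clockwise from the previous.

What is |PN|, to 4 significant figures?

29.69

∠GZV = 68.3° gives ZV at -45.80° from the x-axis; with |ZV| = 27.8, V = (-4.668, -10.61). ∠ZVN = 53.1° gives VN at -172.7° from the x-axis; with |VN| = 22.0, N = (-26.49, -13.40). Then |PN| = |N − P| = 29.69.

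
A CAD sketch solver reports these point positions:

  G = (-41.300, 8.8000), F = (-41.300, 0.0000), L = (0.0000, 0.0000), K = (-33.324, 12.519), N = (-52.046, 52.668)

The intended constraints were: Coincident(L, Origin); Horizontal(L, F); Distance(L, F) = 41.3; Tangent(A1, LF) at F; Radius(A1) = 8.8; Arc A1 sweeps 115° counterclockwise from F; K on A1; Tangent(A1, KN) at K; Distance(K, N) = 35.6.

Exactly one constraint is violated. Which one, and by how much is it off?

Distance(K, N) = 35.6 — off by 8.70.

L = (0.00, 0.00) ✓; L.y = 0.00, F.y = 0.00 ✓; |LF| = 41.30 ✓; ∠(GF, FL) = 90.00° ✓; |GF| = 8.800 ✓; bearing(G→K) − bearing(G→F) = 115.0° ✓; |GK| = 8.800 ✓; ∠(GK, KN) = 90.00° ✓; |KN| = 44.30 ✗.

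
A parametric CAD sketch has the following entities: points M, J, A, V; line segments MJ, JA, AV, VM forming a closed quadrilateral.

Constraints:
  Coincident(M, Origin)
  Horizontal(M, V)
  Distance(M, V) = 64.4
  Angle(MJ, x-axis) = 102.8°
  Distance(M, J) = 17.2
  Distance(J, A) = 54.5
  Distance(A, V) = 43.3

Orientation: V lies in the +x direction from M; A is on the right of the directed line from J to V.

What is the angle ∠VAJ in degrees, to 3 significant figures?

91.1°

M is at the origin; M and V share the same y with |MV| = 64.4 and V in +x, so V = (64.4, 0). MJ runs at 102.8° with |MJ| = 17.2, so J = (-3.81, 16.8). A is determined by |JA| = 54.5 and |AV| = 43.3 together: it lies at the intersection of circle(J, 54.5) and circle(V, 43.3). With |JV| = 70.2, the foot of the radical line on JV is 42.9 from J and the perpendicular offset is √(54.5² − 42.9²) = 33.6. Taking the right-of-JV solution: A = (29.8, -26.1).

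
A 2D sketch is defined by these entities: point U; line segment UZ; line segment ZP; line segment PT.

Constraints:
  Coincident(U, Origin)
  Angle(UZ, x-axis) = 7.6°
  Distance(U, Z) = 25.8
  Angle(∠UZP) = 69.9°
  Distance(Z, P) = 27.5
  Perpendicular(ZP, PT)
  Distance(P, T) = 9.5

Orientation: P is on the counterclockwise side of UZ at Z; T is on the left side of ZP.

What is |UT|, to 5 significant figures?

23.752

U is at the origin; UZ runs at 7.6° with length 25.8, so Z = 25.8·(cos 7.6°, sin 7.6°) = (25.573, 3.4122). ∠UZP = 69.9°, so ZP runs at 7.6° + (180° − 69.9°) = 117.70° from the x-axis; with |ZP| = 27.5, P = Z + 27.5·(cos 117.70°, sin 117.70°) = (12.790, 27.761). ZP ⟂ PT; with |PT| = 9.5 on the left of ZP, T = P + 9.5·(-0.88539, -0.46484) = (4.3790, 23.345). Then |UT| = |T − U| = 23.752.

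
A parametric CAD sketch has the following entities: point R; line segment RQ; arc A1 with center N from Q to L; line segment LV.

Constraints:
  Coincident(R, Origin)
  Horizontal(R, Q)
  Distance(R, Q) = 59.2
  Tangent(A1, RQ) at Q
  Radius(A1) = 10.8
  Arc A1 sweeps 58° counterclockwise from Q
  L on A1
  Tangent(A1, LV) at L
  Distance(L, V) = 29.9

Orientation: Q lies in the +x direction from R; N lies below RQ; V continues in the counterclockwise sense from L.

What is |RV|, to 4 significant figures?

45.78

R is at the origin; RQ is horizontal with |RQ| = 59.2 and Q on the +x side, so Q = (59.20, 0.000). The tangent condition forces NQ to be normal to RQ, so N = Q + (0, -10.8) = (59.20, -10.80). On A1, Q sits at bearing 90° from N; a 58° counterclockwise sweep puts L at bearing 148°, so L = N + 10.8·(cos 148°, sin 148°) = (50.04, -5.077). A1 meets LV tangentially, so NL is at right angles to LV, so LV runs along (−sin 148°, cos 148°); with |LV| = 29.9, V = (34.20, -30.43). Then |RV| = |V − R| = 45.78.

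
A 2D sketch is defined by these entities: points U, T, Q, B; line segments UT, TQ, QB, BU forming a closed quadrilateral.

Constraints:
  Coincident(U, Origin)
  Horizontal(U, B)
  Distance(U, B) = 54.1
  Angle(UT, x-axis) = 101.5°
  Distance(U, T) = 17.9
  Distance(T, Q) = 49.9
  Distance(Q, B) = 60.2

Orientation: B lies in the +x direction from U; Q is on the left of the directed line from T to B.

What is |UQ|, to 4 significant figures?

62.34

U is at the origin; U and B share the same y with |UB| = 54.1 and B in +x, so B = (54.1, 0). UT runs at 101.5° with |UT| = 17.9, so T = (-3.569, 17.54). Q is determined by |TQ| = 49.9 and |QB| = 60.2 together: it lies at the intersection of circle(T, 49.9) and circle(B, 60.2). With |TB| = 60.28, the foot of the radical line on TB is 20.73 from T and the perpendicular offset is √(49.9² − 20.73²) = 45.39. Taking the left-of-TB solution: Q = (29.47, 54.93).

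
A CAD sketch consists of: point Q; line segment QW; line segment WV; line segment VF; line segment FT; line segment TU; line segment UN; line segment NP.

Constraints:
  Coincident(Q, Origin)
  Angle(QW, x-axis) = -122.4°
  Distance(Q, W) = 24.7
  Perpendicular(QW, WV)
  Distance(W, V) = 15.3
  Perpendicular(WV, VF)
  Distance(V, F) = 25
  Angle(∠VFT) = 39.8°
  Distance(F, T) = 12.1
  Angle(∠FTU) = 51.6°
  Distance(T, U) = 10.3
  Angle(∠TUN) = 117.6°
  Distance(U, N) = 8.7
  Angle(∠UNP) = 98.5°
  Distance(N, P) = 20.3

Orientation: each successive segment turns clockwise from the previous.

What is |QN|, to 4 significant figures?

22.13

Q is at the origin; QW runs at -122.4° with length 24.7, so W = (-13.23, -20.85). QW ⟂ WV, so WV runs at 147.6°; with |WV| = 15.3, V = (-26.15, -12.66). WV ⟂ VF, so VF runs at 57.60°; with |VF| = 25.0, F = (-12.76, 8.451). ∠VFT = 39.8° gives FT at -82.60° from the x-axis; with |FT| = 12.1, T = (-11.20, -3.548). ∠FTU = 51.6° gives TU at 149.0° from the x-axis; with |TU| = 10.3, U = (-20.03, 1.757). ∠TUN = 117.6° gives UN at 86.60° from the x-axis; with |UN| = 8.7, N = (-19.51, 10.44). Then |QN| = |N − Q| = 22.13.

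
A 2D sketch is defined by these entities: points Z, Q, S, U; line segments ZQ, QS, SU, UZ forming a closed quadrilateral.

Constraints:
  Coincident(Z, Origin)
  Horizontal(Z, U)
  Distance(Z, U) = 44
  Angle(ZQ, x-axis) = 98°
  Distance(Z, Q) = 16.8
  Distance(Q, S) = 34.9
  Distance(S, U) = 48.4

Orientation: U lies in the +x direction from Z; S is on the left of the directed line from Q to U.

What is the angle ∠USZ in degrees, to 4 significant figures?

54.62°

Checks: |QS| = 34.90 ✓; |SU| = 48.40 ✓.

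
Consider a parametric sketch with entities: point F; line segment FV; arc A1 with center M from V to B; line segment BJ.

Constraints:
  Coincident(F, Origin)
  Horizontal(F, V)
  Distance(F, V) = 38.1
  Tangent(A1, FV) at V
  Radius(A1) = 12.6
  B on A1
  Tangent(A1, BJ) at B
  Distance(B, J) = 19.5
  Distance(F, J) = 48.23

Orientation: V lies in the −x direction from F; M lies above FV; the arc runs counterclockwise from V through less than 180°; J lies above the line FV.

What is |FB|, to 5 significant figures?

31.235

Checks: |MB| = 12.60 ✓; ∠(MB, BJ) = 90.00° ✓; |BJ| = 19.50 ✓; |FJ| = 48.23 ✓.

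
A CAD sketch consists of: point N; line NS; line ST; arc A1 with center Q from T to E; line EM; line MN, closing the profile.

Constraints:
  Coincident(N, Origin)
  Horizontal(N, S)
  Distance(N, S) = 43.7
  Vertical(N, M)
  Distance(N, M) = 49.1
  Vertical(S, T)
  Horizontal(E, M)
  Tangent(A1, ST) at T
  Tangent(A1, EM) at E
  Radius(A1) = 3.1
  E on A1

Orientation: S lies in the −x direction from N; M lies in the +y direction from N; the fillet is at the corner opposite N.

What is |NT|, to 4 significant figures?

63.45

The virtual corner opposite N is at (-43.70, 49.10). The tangent condition forces QT to be normal to ST and the tangent condition forces QE to be normal to EM, with radius 3.1, so the center Q sits 3.1 in from both sides at Q = (-40.60, 46.00). That places the tangent points at T = (-43.70, 46.00) on ST and E = (-40.60, 49.10) on EM. Then |NT| = |T − N| = 63.45.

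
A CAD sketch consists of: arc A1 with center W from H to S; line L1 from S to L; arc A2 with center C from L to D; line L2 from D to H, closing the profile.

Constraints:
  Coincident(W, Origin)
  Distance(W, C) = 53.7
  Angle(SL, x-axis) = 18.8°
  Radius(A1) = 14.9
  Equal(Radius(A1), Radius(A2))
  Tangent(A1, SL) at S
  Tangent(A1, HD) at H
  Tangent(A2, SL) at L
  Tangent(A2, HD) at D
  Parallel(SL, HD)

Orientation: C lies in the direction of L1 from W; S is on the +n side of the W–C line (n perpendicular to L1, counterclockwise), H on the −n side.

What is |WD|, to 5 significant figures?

55.729

The slot axis is L1's direction at 18.8°, so u = (cos 18.8°, sin 18.8°) = (0.94665, 0.32227) and n = (−sin 18.8°, cos 18.8°) = (-0.32227, 0.94665). W is at the origin and C lies 53.7 along u from W, so C = 53.7·u = (50.835, 17.306). Tangency of A1 to both parallel lines with radius 14.9 puts S and H at W ± 14.9·n: S = (-4.8018, 14.105), H = (4.8018, -14.105). Equal radii place L and D the same way about C: L = C + 14.9·n = (46.033, 31.411), D = C − 14.9·n = (55.637, 3.2006). Then |WD| = |D − W| = 55.729.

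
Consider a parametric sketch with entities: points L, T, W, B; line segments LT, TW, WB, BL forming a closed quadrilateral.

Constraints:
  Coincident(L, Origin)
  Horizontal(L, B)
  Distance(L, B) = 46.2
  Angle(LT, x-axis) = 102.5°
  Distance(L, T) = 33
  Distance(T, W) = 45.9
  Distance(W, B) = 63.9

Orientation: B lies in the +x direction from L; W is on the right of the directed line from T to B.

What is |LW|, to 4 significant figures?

20.78

Checks: |TW| = 45.90 ✓; |WB| = 63.90 ✓.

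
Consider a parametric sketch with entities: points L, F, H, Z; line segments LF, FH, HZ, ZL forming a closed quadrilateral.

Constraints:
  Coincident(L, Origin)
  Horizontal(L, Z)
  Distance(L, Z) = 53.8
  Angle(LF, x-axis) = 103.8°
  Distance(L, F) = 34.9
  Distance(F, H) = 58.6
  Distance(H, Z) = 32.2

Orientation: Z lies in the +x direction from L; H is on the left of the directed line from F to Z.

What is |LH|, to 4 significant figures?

59.57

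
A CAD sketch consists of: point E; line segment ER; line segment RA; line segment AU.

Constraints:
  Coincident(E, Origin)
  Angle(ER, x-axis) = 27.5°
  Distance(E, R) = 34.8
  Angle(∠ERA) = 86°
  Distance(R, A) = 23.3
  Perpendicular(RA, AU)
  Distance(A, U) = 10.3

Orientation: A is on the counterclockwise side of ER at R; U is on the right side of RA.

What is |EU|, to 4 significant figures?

49.62

E is at the origin; ER runs at 27.5° with length 34.8, so R = 34.8·(cos 27.5°, sin 27.5°) = (30.87, 16.07). ∠ERA = 86.0°, so RA runs at 27.5° + (180° − 86.0°) = 121.5° from the x-axis; with |RA| = 23.3, A = R + 23.3·(cos 121.5°, sin 121.5°) = (18.69, 35.94). RA ⟂ AU; with |AU| = 10.3 on the right of RA, U = A + 10.3·(0.8526, 0.5225) = (27.48, 41.32). Then |EU| = |U − E| = 49.62.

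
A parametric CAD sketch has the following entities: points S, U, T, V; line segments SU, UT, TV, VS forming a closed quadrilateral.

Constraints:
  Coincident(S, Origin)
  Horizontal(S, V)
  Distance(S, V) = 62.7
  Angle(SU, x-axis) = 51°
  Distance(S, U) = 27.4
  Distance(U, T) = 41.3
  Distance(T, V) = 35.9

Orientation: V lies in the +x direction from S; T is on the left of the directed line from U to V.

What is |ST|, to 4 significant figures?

66.28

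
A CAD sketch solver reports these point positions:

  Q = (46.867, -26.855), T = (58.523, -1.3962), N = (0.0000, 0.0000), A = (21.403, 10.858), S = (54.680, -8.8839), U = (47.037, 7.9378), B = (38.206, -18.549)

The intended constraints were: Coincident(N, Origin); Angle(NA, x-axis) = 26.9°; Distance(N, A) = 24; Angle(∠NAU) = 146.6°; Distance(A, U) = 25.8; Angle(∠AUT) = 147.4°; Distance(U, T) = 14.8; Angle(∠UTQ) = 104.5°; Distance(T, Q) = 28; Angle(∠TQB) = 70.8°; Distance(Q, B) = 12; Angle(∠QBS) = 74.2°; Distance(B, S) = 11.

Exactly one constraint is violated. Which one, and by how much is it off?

Distance(B, S) = 11 — off by 8.10.

N = (0.00, 0.00) ✓; NA at 26.90° ✓; |NA| = 24.00 ✓; ∠NAU = 146.6° ✓; |AU| = 25.80 ✓; ∠AUT = 147.4° ✓; |UT| = 14.80 ✓; ∠UTQ = 104.5° ✓; |TQ| = 28.00 ✓; ∠TQB = 70.80° ✓; |QB| = 12.00 ✓; ∠QBS = 74.20° ✓; |BS| = 19.10 ✗.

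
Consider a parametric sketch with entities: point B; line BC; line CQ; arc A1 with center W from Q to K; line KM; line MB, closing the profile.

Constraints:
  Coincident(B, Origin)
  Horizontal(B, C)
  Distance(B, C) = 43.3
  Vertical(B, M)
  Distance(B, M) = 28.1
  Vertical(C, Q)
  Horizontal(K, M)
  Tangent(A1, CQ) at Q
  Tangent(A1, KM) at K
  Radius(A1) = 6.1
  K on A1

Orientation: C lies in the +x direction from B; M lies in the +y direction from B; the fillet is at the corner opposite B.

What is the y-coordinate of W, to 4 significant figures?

22.00

B and M share the same x with |BM| = 28.1 and M on the +y side, so M = (0.000, 28.10). The virtual corner opposite B is at (43.30, 28.10). The tangent condition forces WQ to be normal to CQ and tangency of A1 to KM means the radius WK is perpendicular to KM, with radius 6.1, so the center W sits 6.1 in from both sides at W = (37.20, 22.00). So W.y = 22.00.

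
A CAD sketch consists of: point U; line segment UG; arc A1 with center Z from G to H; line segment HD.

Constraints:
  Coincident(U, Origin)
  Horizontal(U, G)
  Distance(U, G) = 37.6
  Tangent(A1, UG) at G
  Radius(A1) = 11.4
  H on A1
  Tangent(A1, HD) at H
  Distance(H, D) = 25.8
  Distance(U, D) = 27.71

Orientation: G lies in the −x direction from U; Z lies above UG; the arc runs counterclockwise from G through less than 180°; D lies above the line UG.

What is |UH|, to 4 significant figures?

28.97

Checks: U.y = 0.00, G.y = 0.00 ✓; |UG| = 37.60 ✓; |ZH| = 11.40 ✓; ∠(ZH, HD) = 90.00° ✓; |HD| = 25.80 ✓; |UD| = 27.71 ✓.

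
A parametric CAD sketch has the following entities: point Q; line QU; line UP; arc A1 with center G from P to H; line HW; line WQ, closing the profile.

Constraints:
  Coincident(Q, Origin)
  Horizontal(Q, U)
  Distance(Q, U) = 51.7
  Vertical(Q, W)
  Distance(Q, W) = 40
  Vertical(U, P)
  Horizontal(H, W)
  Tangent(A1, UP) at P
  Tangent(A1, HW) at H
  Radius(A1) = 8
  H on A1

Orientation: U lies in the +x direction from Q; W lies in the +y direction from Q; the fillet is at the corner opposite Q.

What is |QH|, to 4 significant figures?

59.24

Q is at the origin; Q and U share the same y with |QU| = 51.7 and U on the +x side, so U = (51.70, 0.000). Q and W share the same x with |QW| = 40.0 and W on the +y side, so W = (0.000, 40.00). The virtual corner opposite Q is at (51.70, 40.00). Since A1 is tangent to UP there, GP ⟂ UP and tangency of A1 to HW means the radius GH is perpendicular to HW, with radius 8.0, so the center G sits 8.0 in from both sides at G = (43.70, 32.00). That places the tangent points at P = (51.70, 32.00) on UP and H = (43.70, 40.00) on HW. Then |QH| = |H − Q| = 59.24.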